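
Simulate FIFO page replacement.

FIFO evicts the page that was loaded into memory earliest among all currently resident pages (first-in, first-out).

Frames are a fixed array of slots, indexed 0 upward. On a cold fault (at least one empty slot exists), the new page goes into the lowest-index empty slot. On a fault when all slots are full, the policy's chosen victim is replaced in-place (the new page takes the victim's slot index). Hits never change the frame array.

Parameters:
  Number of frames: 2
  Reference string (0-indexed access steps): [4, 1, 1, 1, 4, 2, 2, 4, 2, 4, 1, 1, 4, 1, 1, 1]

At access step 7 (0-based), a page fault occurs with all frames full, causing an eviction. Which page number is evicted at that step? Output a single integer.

Step 0: ref 4 -> FAULT, frames=[4,-]
Step 1: ref 1 -> FAULT, frames=[4,1]
Step 2: ref 1 -> HIT, frames=[4,1]
Step 3: ref 1 -> HIT, frames=[4,1]
Step 4: ref 4 -> HIT, frames=[4,1]
Step 5: ref 2 -> FAULT, evict 4, frames=[2,1]
Step 6: ref 2 -> HIT, frames=[2,1]
Step 7: ref 4 -> FAULT, evict 1, frames=[2,4]
At step 7: evicted page 1

Answer: 1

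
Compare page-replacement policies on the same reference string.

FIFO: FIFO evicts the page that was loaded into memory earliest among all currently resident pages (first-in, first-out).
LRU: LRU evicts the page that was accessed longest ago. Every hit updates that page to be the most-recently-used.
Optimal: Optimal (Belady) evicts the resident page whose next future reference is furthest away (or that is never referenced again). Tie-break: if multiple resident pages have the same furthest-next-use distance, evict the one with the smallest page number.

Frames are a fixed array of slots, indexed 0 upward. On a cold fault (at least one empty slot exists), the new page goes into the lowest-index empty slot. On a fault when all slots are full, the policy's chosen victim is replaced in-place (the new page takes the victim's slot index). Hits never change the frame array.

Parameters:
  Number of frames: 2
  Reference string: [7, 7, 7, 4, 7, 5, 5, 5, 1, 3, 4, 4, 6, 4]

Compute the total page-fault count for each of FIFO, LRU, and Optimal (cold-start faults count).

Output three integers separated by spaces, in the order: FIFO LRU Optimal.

Answer: 7 7 6

Derivation:
--- FIFO ---
  step 0: ref 7 -> FAULT, frames=[7,-] (faults so far: 1)
  step 1: ref 7 -> HIT, frames=[7,-] (faults so far: 1)
  step 2: ref 7 -> HIT, frames=[7,-] (faults so far: 1)
  step 3: ref 4 -> FAULT, frames=[7,4] (faults so far: 2)
  step 4: ref 7 -> HIT, frames=[7,4] (faults so far: 2)
  step 5: ref 5 -> FAULT, evict 7, frames=[5,4] (faults so far: 3)
  step 6: ref 5 -> HIT, frames=[5,4] (faults so far: 3)
  step 7: ref 5 -> HIT, frames=[5,4] (faults so far: 3)
  step 8: ref 1 -> FAULT, evict 4, frames=[5,1] (faults so far: 4)
  step 9: ref 3 -> FAULT, evict 5, frames=[3,1] (faults so far: 5)
  step 10: ref 4 -> FAULT, evict 1, frames=[3,4] (faults so far: 6)
  step 11: ref 4 -> HIT, frames=[3,4] (faults so far: 6)
  step 12: ref 6 -> FAULT, evict 3, frames=[6,4] (faults so far: 7)
  step 13: ref 4 -> HIT, frames=[6,4] (faults so far: 7)
  FIFO total faults: 7
--- LRU ---
  step 0: ref 7 -> FAULT, frames=[7,-] (faults so far: 1)
  step 1: ref 7 -> HIT, frames=[7,-] (faults so far: 1)
  step 2: ref 7 -> HIT, frames=[7,-] (faults so far: 1)
  step 3: ref 4 -> FAULT, frames=[7,4] (faults so far: 2)
  step 4: ref 7 -> HIT, frames=[7,4] (faults so far: 2)
  step 5: ref 5 -> FAULT, evict 4, frames=[7,5] (faults so far: 3)
  step 6: ref 5 -> HIT, frames=[7,5] (faults so far: 3)
  step 7: ref 5 -> HIT, frames=[7,5] (faults so far: 3)
  step 8: ref 1 -> FAULT, evict 7, frames=[1,5] (faults so far: 4)
  step 9: ref 3 -> FAULT, evict 5, frames=[1,3] (faults so far: 5)
  step 10: ref 4 -> FAULT, evict 1, frames=[4,3] (faults so far: 6)
  step 11: ref 4 -> HIT, frames=[4,3] (faults so far: 6)
  step 12: ref 6 -> FAULT, evict 3, frames=[4,6] (faults so far: 7)
  step 13: ref 4 -> HIT, frames=[4,6] (faults so far: 7)
  LRU total faults: 7
--- Optimal ---
  step 0: ref 7 -> FAULT, frames=[7,-] (faults so far: 1)
  step 1: ref 7 -> HIT, frames=[7,-] (faults so far: 1)
  step 2: ref 7 -> HIT, frames=[7,-] (faults so far: 1)
  step 3: ref 4 -> FAULT, frames=[7,4] (faults so far: 2)
  step 4: ref 7 -> HIT, frames=[7,4] (faults so far: 2)
  step 5: ref 5 -> FAULT, evict 7, frames=[5,4] (faults so far: 3)
  step 6: ref 5 -> HIT, frames=[5,4] (faults so far: 3)
  step 7: ref 5 -> HIT, frames=[5,4] (faults so far: 3)
  step 8: ref 1 -> FAULT, evict 5, frames=[1,4] (faults so far: 4)
  step 9: ref 3 -> FAULT, evict 1, frames=[3,4] (faults so far: 5)
  step 10: ref 4 -> HIT, frames=[3,4] (faults so far: 5)
  step 11: ref 4 -> HIT, frames=[3,4] (faults so far: 5)
  step 12: ref 6 -> FAULT, evict 3, frames=[6,4] (faults so far: 6)
  step 13: ref 4 -> HIT, frames=[6,4] (faults so far: 6)
  Optimal total faults: 6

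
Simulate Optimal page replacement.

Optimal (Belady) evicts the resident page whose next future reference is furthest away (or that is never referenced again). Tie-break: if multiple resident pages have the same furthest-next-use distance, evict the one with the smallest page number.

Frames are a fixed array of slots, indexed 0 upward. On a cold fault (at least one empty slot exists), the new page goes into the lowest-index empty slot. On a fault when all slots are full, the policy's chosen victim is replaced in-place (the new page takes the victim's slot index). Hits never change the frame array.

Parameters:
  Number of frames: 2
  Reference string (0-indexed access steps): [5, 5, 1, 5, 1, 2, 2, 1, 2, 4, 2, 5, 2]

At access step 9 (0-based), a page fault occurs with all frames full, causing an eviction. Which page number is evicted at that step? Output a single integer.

Answer: 1

Derivation:
Step 0: ref 5 -> FAULT, frames=[5,-]
Step 1: ref 5 -> HIT, frames=[5,-]
Step 2: ref 1 -> FAULT, frames=[5,1]
Step 3: ref 5 -> HIT, frames=[5,1]
Step 4: ref 1 -> HIT, frames=[5,1]
Step 5: ref 2 -> FAULT, evict 5, frames=[2,1]
Step 6: ref 2 -> HIT, frames=[2,1]
Step 7: ref 1 -> HIT, frames=[2,1]
Step 8: ref 2 -> HIT, frames=[2,1]
Step 9: ref 4 -> FAULT, evict 1, frames=[2,4]
At step 9: evicted page 1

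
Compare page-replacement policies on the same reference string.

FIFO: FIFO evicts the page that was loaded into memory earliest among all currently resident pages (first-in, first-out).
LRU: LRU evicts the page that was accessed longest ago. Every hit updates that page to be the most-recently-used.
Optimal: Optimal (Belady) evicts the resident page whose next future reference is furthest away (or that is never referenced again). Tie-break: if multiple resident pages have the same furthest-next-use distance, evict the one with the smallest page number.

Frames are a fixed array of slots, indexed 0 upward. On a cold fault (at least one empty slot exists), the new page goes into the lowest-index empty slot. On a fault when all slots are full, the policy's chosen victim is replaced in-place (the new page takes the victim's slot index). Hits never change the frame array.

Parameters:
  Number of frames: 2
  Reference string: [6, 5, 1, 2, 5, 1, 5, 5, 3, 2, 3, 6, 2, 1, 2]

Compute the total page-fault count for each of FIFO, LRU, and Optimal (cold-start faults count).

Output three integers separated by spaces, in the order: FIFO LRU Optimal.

Answer: 11 11 9

Derivation:
--- FIFO ---
  step 0: ref 6 -> FAULT, frames=[6,-] (faults so far: 1)
  step 1: ref 5 -> FAULT, frames=[6,5] (faults so far: 2)
  step 2: ref 1 -> FAULT, evict 6, frames=[1,5] (faults so far: 3)
  step 3: ref 2 -> FAULT, evict 5, frames=[1,2] (faults so far: 4)
  step 4: ref 5 -> FAULT, evict 1, frames=[5,2] (faults so far: 5)
  step 5: ref 1 -> FAULT, evict 2, frames=[5,1] (faults so far: 6)
  step 6: ref 5 -> HIT, frames=[5,1] (faults so far: 6)
  step 7: ref 5 -> HIT, frames=[5,1] (faults so far: 6)
  step 8: ref 3 -> FAULT, evict 5, frames=[3,1] (faults so far: 7)
  step 9: ref 2 -> FAULT, evict 1, frames=[3,2] (faults so far: 8)
  step 10: ref 3 -> HIT, frames=[3,2] (faults so far: 8)
  step 11: ref 6 -> FAULT, evict 3, frames=[6,2] (faults so far: 9)
  step 12: ref 2 -> HIT, frames=[6,2] (faults so far: 9)
  step 13: ref 1 -> FAULT, evict 2, frames=[6,1] (faults so far: 10)
  step 14: ref 2 -> FAULT, evict 6, frames=[2,1] (faults so far: 11)
  FIFO total faults: 11
--- LRU ---
  step 0: ref 6 -> FAULT, frames=[6,-] (faults so far: 1)
  step 1: ref 5 -> FAULT, frames=[6,5] (faults so far: 2)
  step 2: ref 1 -> FAULT, evict 6, frames=[1,5] (faults so far: 3)
  step 3: ref 2 -> FAULT, evict 5, frames=[1,2] (faults so far: 4)
  step 4: ref 5 -> FAULT, evict 1, frames=[5,2] (faults so far: 5)
  step 5: ref 1 -> FAULT, evict 2, frames=[5,1] (faults so far: 6)
  step 6: ref 5 -> HIT, frames=[5,1] (faults so far: 6)
  step 7: ref 5 -> HIT, frames=[5,1] (faults so far: 6)
  step 8: ref 3 -> FAULT, evict 1, frames=[5,3] (faults so far: 7)
  step 9: ref 2 -> FAULT, evict 5, frames=[2,3] (faults so far: 8)
  step 10: ref 3 -> HIT, frames=[2,3] (faults so far: 8)
  step 11: ref 6 -> FAULT, evict 2, frames=[6,3] (faults so far: 9)
  step 12: ref 2 -> FAULT, evict 3, frames=[6,2] (faults so far: 10)
  step 13: ref 1 -> FAULT, evict 6, frames=[1,2] (faults so far: 11)
  step 14: ref 2 -> HIT, frames=[1,2] (faults so far: 11)
  LRU total faults: 11
--- Optimal ---
  step 0: ref 6 -> FAULT, frames=[6,-] (faults so far: 1)
  step 1: ref 5 -> FAULT, frames=[6,5] (faults so far: 2)
  step 2: ref 1 -> FAULT, evict 6, frames=[1,5] (faults so far: 3)
  step 3: ref 2 -> FAULT, evict 1, frames=[2,5] (faults so far: 4)
  step 4: ref 5 -> HIT, frames=[2,5] (faults so far: 4)
  step 5: ref 1 -> FAULT, evict 2, frames=[1,5] (faults so far: 5)
  step 6: ref 5 -> HIT, frames=[1,5] (faults so far: 5)
  step 7: ref 5 -> HIT, frames=[1,5] (faults so far: 5)
  step 8: ref 3 -> FAULT, evict 5, frames=[1,3] (faults so far: 6)
  step 9: ref 2 -> FAULT, evict 1, frames=[2,3] (faults so far: 7)
  step 10: ref 3 -> HIT, frames=[2,3] (faults so far: 7)
  step 11: ref 6 -> FAULT, evict 3, frames=[2,6] (faults so far: 8)
  step 12: ref 2 -> HIT, frames=[2,6] (faults so far: 8)
  step 13: ref 1 -> FAULT, evict 6, frames=[2,1] (faults so far: 9)
  step 14: ref 2 -> HIT, frames=[2,1] (faults so far: 9)
  Optimal total faults: 9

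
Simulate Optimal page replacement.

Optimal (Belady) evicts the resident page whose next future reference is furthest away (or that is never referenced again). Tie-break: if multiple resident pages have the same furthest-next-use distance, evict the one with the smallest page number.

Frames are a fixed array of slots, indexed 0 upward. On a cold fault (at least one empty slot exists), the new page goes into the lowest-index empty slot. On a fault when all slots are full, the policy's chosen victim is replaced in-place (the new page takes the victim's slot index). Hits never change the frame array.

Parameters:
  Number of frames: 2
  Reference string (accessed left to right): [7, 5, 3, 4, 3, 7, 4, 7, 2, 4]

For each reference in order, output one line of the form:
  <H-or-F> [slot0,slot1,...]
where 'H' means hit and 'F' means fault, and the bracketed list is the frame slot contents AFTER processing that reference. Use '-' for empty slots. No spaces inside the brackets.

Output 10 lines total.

F [7,-]
F [7,5]
F [7,3]
F [4,3]
H [4,3]
F [4,7]
H [4,7]
H [4,7]
F [4,2]
H [4,2]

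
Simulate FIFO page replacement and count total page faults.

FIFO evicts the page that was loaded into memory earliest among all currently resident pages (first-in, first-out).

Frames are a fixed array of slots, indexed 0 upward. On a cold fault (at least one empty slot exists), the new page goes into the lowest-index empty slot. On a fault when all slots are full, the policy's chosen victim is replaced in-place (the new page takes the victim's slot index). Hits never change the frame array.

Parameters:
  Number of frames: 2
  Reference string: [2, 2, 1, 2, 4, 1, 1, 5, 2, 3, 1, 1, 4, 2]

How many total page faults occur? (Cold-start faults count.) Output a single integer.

Step 0: ref 2 → FAULT, frames=[2,-]
Step 1: ref 2 → HIT, frames=[2,-]
Step 2: ref 1 → FAULT, frames=[2,1]
Step 3: ref 2 → HIT, frames=[2,1]
Step 4: ref 4 → FAULT (evict 2), frames=[4,1]
Step 5: ref 1 → HIT, frames=[4,1]
Step 6: ref 1 → HIT, frames=[4,1]
Step 7: ref 5 → FAULT (evict 1), frames=[4,5]
Step 8: ref 2 → FAULT (evict 4), frames=[2,5]
Step 9: ref 3 → FAULT (evict 5), frames=[2,3]
Step 10: ref 1 → FAULT (evict 2), frames=[1,3]
Step 11: ref 1 → HIT, frames=[1,3]
Step 12: ref 4 → FAULT (evict 3), frames=[1,4]
Step 13: ref 2 → FAULT (evict 1), frames=[2,4]
Total faults: 9

Answer: 9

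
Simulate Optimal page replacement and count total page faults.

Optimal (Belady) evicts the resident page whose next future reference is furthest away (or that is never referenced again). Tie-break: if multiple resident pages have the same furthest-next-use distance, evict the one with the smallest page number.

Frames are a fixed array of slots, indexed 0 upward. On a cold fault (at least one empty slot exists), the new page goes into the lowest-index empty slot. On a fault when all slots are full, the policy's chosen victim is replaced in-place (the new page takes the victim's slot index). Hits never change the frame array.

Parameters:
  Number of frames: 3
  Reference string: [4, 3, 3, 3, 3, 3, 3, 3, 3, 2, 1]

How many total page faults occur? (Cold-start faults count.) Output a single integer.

Answer: 4

Derivation:
Step 0: ref 4 → FAULT, frames=[4,-,-]
Step 1: ref 3 → FAULT, frames=[4,3,-]
Step 2: ref 3 → HIT, frames=[4,3,-]
Step 3: ref 3 → HIT, frames=[4,3,-]
Step 4: ref 3 → HIT, frames=[4,3,-]
Step 5: ref 3 → HIT, frames=[4,3,-]
Step 6: ref 3 → HIT, frames=[4,3,-]
Step 7: ref 3 → HIT, frames=[4,3,-]
Step 8: ref 3 → HIT, frames=[4,3,-]
Step 9: ref 2 → FAULT, frames=[4,3,2]
Step 10: ref 1 → FAULT (evict 2), frames=[4,3,1]
Total faults: 4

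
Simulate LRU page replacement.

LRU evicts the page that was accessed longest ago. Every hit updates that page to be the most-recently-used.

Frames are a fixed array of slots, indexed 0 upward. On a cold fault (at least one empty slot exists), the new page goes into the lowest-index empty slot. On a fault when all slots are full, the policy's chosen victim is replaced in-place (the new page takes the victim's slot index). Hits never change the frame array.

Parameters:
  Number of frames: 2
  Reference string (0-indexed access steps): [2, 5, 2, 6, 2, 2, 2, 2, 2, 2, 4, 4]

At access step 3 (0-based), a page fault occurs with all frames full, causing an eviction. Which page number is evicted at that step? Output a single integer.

Answer: 5

Derivation:
Step 0: ref 2 -> FAULT, frames=[2,-]
Step 1: ref 5 -> FAULT, frames=[2,5]
Step 2: ref 2 -> HIT, frames=[2,5]
Step 3: ref 6 -> FAULT, evict 5, frames=[2,6]
At step 3: evicted page 5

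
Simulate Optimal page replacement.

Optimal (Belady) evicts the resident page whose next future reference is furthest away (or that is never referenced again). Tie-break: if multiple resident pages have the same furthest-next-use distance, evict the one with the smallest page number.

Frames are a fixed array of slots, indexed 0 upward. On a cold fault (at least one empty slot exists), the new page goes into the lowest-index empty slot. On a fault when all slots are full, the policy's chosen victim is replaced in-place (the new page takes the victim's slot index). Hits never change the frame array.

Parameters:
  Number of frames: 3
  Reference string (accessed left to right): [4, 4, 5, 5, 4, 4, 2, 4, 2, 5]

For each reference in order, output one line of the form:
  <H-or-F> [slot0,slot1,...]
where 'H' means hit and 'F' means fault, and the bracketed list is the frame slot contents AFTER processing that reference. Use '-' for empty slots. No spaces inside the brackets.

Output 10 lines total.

F [4,-,-]
H [4,-,-]
F [4,5,-]
H [4,5,-]
H [4,5,-]
H [4,5,-]
F [4,5,2]
H [4,5,2]
H [4,5,2]
H [4,5,2]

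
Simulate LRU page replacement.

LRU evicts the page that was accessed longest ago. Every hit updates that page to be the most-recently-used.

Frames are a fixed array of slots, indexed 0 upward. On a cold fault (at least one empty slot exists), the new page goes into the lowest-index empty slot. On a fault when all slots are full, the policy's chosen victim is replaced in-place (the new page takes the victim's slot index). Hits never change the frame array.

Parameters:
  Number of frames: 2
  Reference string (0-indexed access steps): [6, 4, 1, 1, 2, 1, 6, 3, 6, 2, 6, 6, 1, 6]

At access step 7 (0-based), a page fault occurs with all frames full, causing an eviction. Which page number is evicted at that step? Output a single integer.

Step 0: ref 6 -> FAULT, frames=[6,-]
Step 1: ref 4 -> FAULT, frames=[6,4]
Step 2: ref 1 -> FAULT, evict 6, frames=[1,4]
Step 3: ref 1 -> HIT, frames=[1,4]
Step 4: ref 2 -> FAULT, evict 4, frames=[1,2]
Step 5: ref 1 -> HIT, frames=[1,2]
Step 6: ref 6 -> FAULT, evict 2, frames=[1,6]
Step 7: ref 3 -> FAULT, evict 1, frames=[3,6]
At step 7: evicted page 1

Answer: 1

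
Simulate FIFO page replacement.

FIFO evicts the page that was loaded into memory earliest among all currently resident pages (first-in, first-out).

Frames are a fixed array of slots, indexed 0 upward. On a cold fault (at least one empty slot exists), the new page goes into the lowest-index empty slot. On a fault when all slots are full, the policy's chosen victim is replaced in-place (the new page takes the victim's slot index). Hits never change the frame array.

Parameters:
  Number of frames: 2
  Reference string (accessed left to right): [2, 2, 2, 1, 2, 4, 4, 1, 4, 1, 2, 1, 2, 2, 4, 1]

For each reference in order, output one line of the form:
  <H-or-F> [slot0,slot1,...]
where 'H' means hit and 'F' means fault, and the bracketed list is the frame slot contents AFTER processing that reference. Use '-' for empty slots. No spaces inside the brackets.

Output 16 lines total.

F [2,-]
H [2,-]
H [2,-]
F [2,1]
H [2,1]
F [4,1]
H [4,1]
H [4,1]
H [4,1]
H [4,1]
F [4,2]
F [1,2]
H [1,2]
H [1,2]
F [1,4]
H [1,4]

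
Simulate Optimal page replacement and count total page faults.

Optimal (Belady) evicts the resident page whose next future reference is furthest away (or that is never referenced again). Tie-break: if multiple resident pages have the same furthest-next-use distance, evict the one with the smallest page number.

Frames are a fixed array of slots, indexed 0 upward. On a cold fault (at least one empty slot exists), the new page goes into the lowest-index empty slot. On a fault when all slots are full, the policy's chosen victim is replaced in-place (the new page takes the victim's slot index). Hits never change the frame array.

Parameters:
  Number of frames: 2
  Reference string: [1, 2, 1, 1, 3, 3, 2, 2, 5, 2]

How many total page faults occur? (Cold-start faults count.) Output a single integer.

Answer: 4

Derivation:
Step 0: ref 1 → FAULT, frames=[1,-]
Step 1: ref 2 → FAULT, frames=[1,2]
Step 2: ref 1 → HIT, frames=[1,2]
Step 3: ref 1 → HIT, frames=[1,2]
Step 4: ref 3 → FAULT (evict 1), frames=[3,2]
Step 5: ref 3 → HIT, frames=[3,2]
Step 6: ref 2 → HIT, frames=[3,2]
Step 7: ref 2 → HIT, frames=[3,2]
Step 8: ref 5 → FAULT (evict 3), frames=[5,2]
Step 9: ref 2 → HIT, frames=[5,2]
Total faults: 4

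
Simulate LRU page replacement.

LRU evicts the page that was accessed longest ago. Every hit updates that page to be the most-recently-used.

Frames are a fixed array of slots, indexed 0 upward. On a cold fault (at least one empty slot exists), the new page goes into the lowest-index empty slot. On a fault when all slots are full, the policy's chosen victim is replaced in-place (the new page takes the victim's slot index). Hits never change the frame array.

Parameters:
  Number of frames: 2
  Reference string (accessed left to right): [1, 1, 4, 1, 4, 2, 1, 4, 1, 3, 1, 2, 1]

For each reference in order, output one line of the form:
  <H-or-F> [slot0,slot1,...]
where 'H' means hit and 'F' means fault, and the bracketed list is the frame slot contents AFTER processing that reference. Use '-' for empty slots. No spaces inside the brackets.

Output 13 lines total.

F [1,-]
H [1,-]
F [1,4]
H [1,4]
H [1,4]
F [2,4]
F [2,1]
F [4,1]
H [4,1]
F [3,1]
H [3,1]
F [2,1]
H [2,1]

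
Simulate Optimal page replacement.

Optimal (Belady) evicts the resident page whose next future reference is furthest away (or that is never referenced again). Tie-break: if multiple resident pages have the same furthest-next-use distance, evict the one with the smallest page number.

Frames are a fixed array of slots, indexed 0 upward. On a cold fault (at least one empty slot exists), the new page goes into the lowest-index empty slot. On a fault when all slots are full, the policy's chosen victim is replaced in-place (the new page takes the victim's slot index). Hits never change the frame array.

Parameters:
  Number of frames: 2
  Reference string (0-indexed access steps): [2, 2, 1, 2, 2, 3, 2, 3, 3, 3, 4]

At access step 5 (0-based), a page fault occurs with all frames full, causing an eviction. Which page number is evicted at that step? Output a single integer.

Answer: 1

Derivation:
Step 0: ref 2 -> FAULT, frames=[2,-]
Step 1: ref 2 -> HIT, frames=[2,-]
Step 2: ref 1 -> FAULT, frames=[2,1]
Step 3: ref 2 -> HIT, frames=[2,1]
Step 4: ref 2 -> HIT, frames=[2,1]
Step 5: ref 3 -> FAULT, evict 1, frames=[2,3]
At step 5: evicted page 1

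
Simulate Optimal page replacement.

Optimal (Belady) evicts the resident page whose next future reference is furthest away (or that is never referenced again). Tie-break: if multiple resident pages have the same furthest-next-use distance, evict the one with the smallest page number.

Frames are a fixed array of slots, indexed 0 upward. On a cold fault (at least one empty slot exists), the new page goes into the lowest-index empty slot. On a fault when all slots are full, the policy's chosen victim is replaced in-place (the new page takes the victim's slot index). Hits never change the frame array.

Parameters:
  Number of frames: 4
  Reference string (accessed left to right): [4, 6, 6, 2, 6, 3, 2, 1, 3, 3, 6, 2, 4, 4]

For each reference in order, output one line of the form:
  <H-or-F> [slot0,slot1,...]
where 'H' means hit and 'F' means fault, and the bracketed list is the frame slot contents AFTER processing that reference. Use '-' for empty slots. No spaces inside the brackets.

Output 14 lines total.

F [4,-,-,-]
F [4,6,-,-]
H [4,6,-,-]
F [4,6,2,-]
H [4,6,2,-]
F [4,6,2,3]
H [4,6,2,3]
F [1,6,2,3]
H [1,6,2,3]
H [1,6,2,3]
H [1,6,2,3]
H [1,6,2,3]
F [4,6,2,3]
H [4,6,2,3]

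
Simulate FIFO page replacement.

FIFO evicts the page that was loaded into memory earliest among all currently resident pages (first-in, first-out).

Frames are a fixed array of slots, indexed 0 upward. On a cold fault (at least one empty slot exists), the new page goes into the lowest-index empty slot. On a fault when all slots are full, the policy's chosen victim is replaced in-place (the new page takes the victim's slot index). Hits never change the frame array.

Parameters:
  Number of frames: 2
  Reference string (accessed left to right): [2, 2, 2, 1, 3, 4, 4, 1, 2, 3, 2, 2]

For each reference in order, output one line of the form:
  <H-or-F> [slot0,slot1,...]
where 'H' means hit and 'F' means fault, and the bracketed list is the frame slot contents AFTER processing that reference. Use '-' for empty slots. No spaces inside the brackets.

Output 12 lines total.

F [2,-]
H [2,-]
H [2,-]
F [2,1]
F [3,1]
F [3,4]
H [3,4]
F [1,4]
F [1,2]
F [3,2]
H [3,2]
H [3,2]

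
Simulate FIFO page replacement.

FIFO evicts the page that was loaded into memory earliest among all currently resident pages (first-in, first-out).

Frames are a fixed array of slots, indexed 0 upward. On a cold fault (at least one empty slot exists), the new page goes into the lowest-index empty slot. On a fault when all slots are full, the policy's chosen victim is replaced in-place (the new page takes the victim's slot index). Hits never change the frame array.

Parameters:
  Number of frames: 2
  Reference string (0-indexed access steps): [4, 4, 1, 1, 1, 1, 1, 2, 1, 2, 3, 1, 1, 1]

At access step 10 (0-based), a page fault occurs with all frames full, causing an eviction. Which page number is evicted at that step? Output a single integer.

Answer: 1

Derivation:
Step 0: ref 4 -> FAULT, frames=[4,-]
Step 1: ref 4 -> HIT, frames=[4,-]
Step 2: ref 1 -> FAULT, frames=[4,1]
Step 3: ref 1 -> HIT, frames=[4,1]
Step 4: ref 1 -> HIT, frames=[4,1]
Step 5: ref 1 -> HIT, frames=[4,1]
Step 6: ref 1 -> HIT, frames=[4,1]
Step 7: ref 2 -> FAULT, evict 4, frames=[2,1]
Step 8: ref 1 -> HIT, frames=[2,1]
Step 9: ref 2 -> HIT, frames=[2,1]
Step 10: ref 3 -> FAULT, evict 1, frames=[2,3]
At step 10: evicted page 1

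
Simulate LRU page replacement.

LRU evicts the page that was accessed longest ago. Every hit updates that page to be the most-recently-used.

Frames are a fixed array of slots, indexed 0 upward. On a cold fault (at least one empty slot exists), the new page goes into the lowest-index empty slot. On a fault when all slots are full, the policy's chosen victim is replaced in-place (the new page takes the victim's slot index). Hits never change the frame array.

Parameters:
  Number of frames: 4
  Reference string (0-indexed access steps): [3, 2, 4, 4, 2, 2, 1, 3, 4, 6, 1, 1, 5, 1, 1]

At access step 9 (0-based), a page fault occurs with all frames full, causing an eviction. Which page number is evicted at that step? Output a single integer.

Step 0: ref 3 -> FAULT, frames=[3,-,-,-]
Step 1: ref 2 -> FAULT, frames=[3,2,-,-]
Step 2: ref 4 -> FAULT, frames=[3,2,4,-]
Step 3: ref 4 -> HIT, frames=[3,2,4,-]
Step 4: ref 2 -> HIT, frames=[3,2,4,-]
Step 5: ref 2 -> HIT, frames=[3,2,4,-]
Step 6: ref 1 -> FAULT, frames=[3,2,4,1]
Step 7: ref 3 -> HIT, frames=[3,2,4,1]
Step 8: ref 4 -> HIT, frames=[3,2,4,1]
Step 9: ref 6 -> FAULT, evict 2, frames=[3,6,4,1]
At step 9: evicted page 2

Answer: 2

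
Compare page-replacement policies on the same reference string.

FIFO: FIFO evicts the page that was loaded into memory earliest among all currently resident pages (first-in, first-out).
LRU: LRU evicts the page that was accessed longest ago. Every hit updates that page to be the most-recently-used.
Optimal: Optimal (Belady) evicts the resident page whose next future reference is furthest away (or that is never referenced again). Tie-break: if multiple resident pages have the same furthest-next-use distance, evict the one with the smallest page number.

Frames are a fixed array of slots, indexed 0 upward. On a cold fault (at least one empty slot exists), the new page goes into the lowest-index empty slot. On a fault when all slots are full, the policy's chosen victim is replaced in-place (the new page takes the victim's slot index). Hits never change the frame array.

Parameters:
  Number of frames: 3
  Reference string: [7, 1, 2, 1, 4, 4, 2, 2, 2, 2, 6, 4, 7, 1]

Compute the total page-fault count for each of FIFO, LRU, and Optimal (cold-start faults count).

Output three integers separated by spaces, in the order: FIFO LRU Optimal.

--- FIFO ---
  step 0: ref 7 -> FAULT, frames=[7,-,-] (faults so far: 1)
  step 1: ref 1 -> FAULT, frames=[7,1,-] (faults so far: 2)
  step 2: ref 2 -> FAULT, frames=[7,1,2] (faults so far: 3)
  step 3: ref 1 -> HIT, frames=[7,1,2] (faults so far: 3)
  step 4: ref 4 -> FAULT, evict 7, frames=[4,1,2] (faults so far: 4)
  step 5: ref 4 -> HIT, frames=[4,1,2] (faults so far: 4)
  step 6: ref 2 -> HIT, frames=[4,1,2] (faults so far: 4)
  step 7: ref 2 -> HIT, frames=[4,1,2] (faults so far: 4)
  step 8: ref 2 -> HIT, frames=[4,1,2] (faults so far: 4)
  step 9: ref 2 -> HIT, frames=[4,1,2] (faults so far: 4)
  step 10: ref 6 -> FAULT, evict 1, frames=[4,6,2] (faults so far: 5)
  step 11: ref 4 -> HIT, frames=[4,6,2] (faults so far: 5)
  step 12: ref 7 -> FAULT, evict 2, frames=[4,6,7] (faults so far: 6)
  step 13: ref 1 -> FAULT, evict 4, frames=[1,6,7] (faults so far: 7)
  FIFO total faults: 7
--- LRU ---
  step 0: ref 7 -> FAULT, frames=[7,-,-] (faults so far: 1)
  step 1: ref 1 -> FAULT, frames=[7,1,-] (faults so far: 2)
  step 2: ref 2 -> FAULT, frames=[7,1,2] (faults so far: 3)
  step 3: ref 1 -> HIT, frames=[7,1,2] (faults so far: 3)
  step 4: ref 4 -> FAULT, evict 7, frames=[4,1,2] (faults so far: 4)
  step 5: ref 4 -> HIT, frames=[4,1,2] (faults so far: 4)
  step 6: ref 2 -> HIT, frames=[4,1,2] (faults so far: 4)
  step 7: ref 2 -> HIT, frames=[4,1,2] (faults so far: 4)
  step 8: ref 2 -> HIT, frames=[4,1,2] (faults so far: 4)
  step 9: ref 2 -> HIT, frames=[4,1,2] (faults so far: 4)
  step 10: ref 6 -> FAULT, evict 1, frames=[4,6,2] (faults so far: 5)
  step 11: ref 4 -> HIT, frames=[4,6,2] (faults so far: 5)
  step 12: ref 7 -> FAULT, evict 2, frames=[4,6,7] (faults so far: 6)
  step 13: ref 1 -> FAULT, evict 6, frames=[4,1,7] (faults so far: 7)
  LRU total faults: 7
--- Optimal ---
  step 0: ref 7 -> FAULT, frames=[7,-,-] (faults so far: 1)
  step 1: ref 1 -> FAULT, frames=[7,1,-] (faults so far: 2)
  step 2: ref 2 -> FAULT, frames=[7,1,2] (faults so far: 3)
  step 3: ref 1 -> HIT, frames=[7,1,2] (faults so far: 3)
  step 4: ref 4 -> FAULT, evict 1, frames=[7,4,2] (faults so far: 4)
  step 5: ref 4 -> HIT, frames=[7,4,2] (faults so far: 4)
  step 6: ref 2 -> HIT, frames=[7,4,2] (faults so far: 4)
  step 7: ref 2 -> HIT, frames=[7,4,2] (faults so far: 4)
  step 8: ref 2 -> HIT, frames=[7,4,2] (faults so far: 4)
  step 9: ref 2 -> HIT, frames=[7,4,2] (faults so far: 4)
  step 10: ref 6 -> FAULT, evict 2, frames=[7,4,6] (faults so far: 5)
  step 11: ref 4 -> HIT, frames=[7,4,6] (faults so far: 5)
  step 12: ref 7 -> HIT, frames=[7,4,6] (faults so far: 5)
  step 13: ref 1 -> FAULT, evict 4, frames=[7,1,6] (faults so far: 6)
  Optimal total faults: 6

Answer: 7 7 6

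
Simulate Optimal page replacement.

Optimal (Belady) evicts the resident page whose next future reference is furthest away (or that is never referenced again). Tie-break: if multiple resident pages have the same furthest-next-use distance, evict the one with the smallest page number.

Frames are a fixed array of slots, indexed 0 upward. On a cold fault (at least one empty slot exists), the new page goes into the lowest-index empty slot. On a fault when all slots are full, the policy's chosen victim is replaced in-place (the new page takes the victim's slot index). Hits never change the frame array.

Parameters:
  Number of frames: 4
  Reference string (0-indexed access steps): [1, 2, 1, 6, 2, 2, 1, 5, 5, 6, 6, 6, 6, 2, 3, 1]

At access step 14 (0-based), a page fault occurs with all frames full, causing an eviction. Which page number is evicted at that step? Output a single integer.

Answer: 2

Derivation:
Step 0: ref 1 -> FAULT, frames=[1,-,-,-]
Step 1: ref 2 -> FAULT, frames=[1,2,-,-]
Step 2: ref 1 -> HIT, frames=[1,2,-,-]
Step 3: ref 6 -> FAULT, frames=[1,2,6,-]
Step 4: ref 2 -> HIT, frames=[1,2,6,-]
Step 5: ref 2 -> HIT, frames=[1,2,6,-]
Step 6: ref 1 -> HIT, frames=[1,2,6,-]
Step 7: ref 5 -> FAULT, frames=[1,2,6,5]
Step 8: ref 5 -> HIT, frames=[1,2,6,5]
Step 9: ref 6 -> HIT, frames=[1,2,6,5]
Step 10: ref 6 -> HIT, frames=[1,2,6,5]
Step 11: ref 6 -> HIT, frames=[1,2,6,5]
Step 12: ref 6 -> HIT, frames=[1,2,6,5]
Step 13: ref 2 -> HIT, frames=[1,2,6,5]
Step 14: ref 3 -> FAULT, evict 2, frames=[1,3,6,5]
At step 14: evicted page 2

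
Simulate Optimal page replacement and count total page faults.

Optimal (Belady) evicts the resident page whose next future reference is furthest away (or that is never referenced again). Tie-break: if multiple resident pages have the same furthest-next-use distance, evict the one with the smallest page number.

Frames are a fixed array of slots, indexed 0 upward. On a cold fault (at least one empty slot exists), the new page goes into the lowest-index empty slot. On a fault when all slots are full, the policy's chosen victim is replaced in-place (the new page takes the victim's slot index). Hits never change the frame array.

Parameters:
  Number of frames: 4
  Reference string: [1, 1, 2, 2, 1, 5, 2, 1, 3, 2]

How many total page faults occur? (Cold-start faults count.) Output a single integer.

Step 0: ref 1 → FAULT, frames=[1,-,-,-]
Step 1: ref 1 → HIT, frames=[1,-,-,-]
Step 2: ref 2 → FAULT, frames=[1,2,-,-]
Step 3: ref 2 → HIT, frames=[1,2,-,-]
Step 4: ref 1 → HIT, frames=[1,2,-,-]
Step 5: ref 5 → FAULT, frames=[1,2,5,-]
Step 6: ref 2 → HIT, frames=[1,2,5,-]
Step 7: ref 1 → HIT, frames=[1,2,5,-]
Step 8: ref 3 → FAULT, frames=[1,2,5,3]
Step 9: ref 2 → HIT, frames=[1,2,5,3]
Total faults: 4

Answer: 4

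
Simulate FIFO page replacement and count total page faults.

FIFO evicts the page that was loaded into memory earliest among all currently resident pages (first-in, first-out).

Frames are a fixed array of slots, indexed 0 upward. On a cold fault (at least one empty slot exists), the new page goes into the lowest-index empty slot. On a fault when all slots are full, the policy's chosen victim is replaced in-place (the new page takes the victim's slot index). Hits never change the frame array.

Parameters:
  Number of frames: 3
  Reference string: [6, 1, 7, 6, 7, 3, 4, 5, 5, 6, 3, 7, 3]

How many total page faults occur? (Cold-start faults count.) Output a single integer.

Answer: 9

Derivation:
Step 0: ref 6 → FAULT, frames=[6,-,-]
Step 1: ref 1 → FAULT, frames=[6,1,-]
Step 2: ref 7 → FAULT, frames=[6,1,7]
Step 3: ref 6 → HIT, frames=[6,1,7]
Step 4: ref 7 → HIT, frames=[6,1,7]
Step 5: ref 3 → FAULT (evict 6), frames=[3,1,7]
Step 6: ref 4 → FAULT (evict 1), frames=[3,4,7]
Step 7: ref 5 → FAULT (evict 7), frames=[3,4,5]
Step 8: ref 5 → HIT, frames=[3,4,5]
Step 9: ref 6 → FAULT (evict 3), frames=[6,4,5]
Step 10: ref 3 → FAULT (evict 4), frames=[6,3,5]
Step 11: ref 7 → FAULT (evict 5), frames=[6,3,7]
Step 12: ref 3 → HIT, frames=[6,3,7]
Total faults: 9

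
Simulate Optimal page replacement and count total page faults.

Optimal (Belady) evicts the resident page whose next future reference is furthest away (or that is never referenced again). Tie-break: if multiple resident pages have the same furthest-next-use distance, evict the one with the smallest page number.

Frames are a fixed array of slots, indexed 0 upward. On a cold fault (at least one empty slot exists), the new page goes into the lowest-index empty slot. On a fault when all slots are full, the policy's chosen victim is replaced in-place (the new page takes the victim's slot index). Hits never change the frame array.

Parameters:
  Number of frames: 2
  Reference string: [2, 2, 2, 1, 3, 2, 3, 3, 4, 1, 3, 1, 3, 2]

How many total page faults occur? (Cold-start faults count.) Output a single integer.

Answer: 6

Derivation:
Step 0: ref 2 → FAULT, frames=[2,-]
Step 1: ref 2 → HIT, frames=[2,-]
Step 2: ref 2 → HIT, frames=[2,-]
Step 3: ref 1 → FAULT, frames=[2,1]
Step 4: ref 3 → FAULT (evict 1), frames=[2,3]
Step 5: ref 2 → HIT, frames=[2,3]
Step 6: ref 3 → HIT, frames=[2,3]
Step 7: ref 3 → HIT, frames=[2,3]
Step 8: ref 4 → FAULT (evict 2), frames=[4,3]
Step 9: ref 1 → FAULT (evict 4), frames=[1,3]
Step 10: ref 3 → HIT, frames=[1,3]
Step 11: ref 1 → HIT, frames=[1,3]
Step 12: ref 3 → HIT, frames=[1,3]
Step 13: ref 2 → FAULT (evict 1), frames=[2,3]
Total faults: 6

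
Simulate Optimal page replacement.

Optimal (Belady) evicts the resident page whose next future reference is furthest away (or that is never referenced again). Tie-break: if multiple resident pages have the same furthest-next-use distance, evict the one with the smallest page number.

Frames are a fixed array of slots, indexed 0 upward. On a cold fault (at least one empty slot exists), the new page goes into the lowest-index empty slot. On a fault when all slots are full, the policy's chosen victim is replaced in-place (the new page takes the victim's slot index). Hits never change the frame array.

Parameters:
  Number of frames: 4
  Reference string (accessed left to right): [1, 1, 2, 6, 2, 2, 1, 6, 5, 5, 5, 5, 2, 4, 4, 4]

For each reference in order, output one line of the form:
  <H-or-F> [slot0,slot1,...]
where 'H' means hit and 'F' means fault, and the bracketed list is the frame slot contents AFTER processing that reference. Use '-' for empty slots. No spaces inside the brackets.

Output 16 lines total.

F [1,-,-,-]
H [1,-,-,-]
F [1,2,-,-]
F [1,2,6,-]
H [1,2,6,-]
H [1,2,6,-]
H [1,2,6,-]
H [1,2,6,-]
F [1,2,6,5]
H [1,2,6,5]
H [1,2,6,5]
H [1,2,6,5]
H [1,2,6,5]
F [4,2,6,5]
H [4,2,6,5]
H [4,2,6,5]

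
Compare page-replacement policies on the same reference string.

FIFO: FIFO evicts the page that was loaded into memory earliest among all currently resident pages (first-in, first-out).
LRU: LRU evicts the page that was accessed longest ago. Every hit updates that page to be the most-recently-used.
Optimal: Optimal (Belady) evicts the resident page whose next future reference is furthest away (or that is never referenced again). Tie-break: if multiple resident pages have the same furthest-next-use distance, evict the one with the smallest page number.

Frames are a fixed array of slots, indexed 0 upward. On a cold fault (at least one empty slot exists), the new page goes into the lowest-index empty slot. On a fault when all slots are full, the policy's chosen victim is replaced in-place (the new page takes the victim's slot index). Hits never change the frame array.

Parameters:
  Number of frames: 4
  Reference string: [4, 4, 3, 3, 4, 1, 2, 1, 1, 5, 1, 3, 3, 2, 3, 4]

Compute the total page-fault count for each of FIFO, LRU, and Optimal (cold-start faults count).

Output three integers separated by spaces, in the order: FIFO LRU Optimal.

--- FIFO ---
  step 0: ref 4 -> FAULT, frames=[4,-,-,-] (faults so far: 1)
  step 1: ref 4 -> HIT, frames=[4,-,-,-] (faults so far: 1)
  step 2: ref 3 -> FAULT, frames=[4,3,-,-] (faults so far: 2)
  step 3: ref 3 -> HIT, frames=[4,3,-,-] (faults so far: 2)
  step 4: ref 4 -> HIT, frames=[4,3,-,-] (faults so far: 2)
  step 5: ref 1 -> FAULT, frames=[4,3,1,-] (faults so far: 3)
  step 6: ref 2 -> FAULT, frames=[4,3,1,2] (faults so far: 4)
  step 7: ref 1 -> HIT, frames=[4,3,1,2] (faults so far: 4)
  step 8: ref 1 -> HIT, frames=[4,3,1,2] (faults so far: 4)
  step 9: ref 5 -> FAULT, evict 4, frames=[5,3,1,2] (faults so far: 5)
  step 10: ref 1 -> HIT, frames=[5,3,1,2] (faults so far: 5)
  step 11: ref 3 -> HIT, frames=[5,3,1,2] (faults so far: 5)
  step 12: ref 3 -> HIT, frames=[5,3,1,2] (faults so far: 5)
  step 13: ref 2 -> HIT, frames=[5,3,1,2] (faults so far: 5)
  step 14: ref 3 -> HIT, frames=[5,3,1,2] (faults so far: 5)
  step 15: ref 4 -> FAULT, evict 3, frames=[5,4,1,2] (faults so far: 6)
  FIFO total faults: 6
--- LRU ---
  step 0: ref 4 -> FAULT, frames=[4,-,-,-] (faults so far: 1)
  step 1: ref 4 -> HIT, frames=[4,-,-,-] (faults so far: 1)
  step 2: ref 3 -> FAULT, frames=[4,3,-,-] (faults so far: 2)
  step 3: ref 3 -> HIT, frames=[4,3,-,-] (faults so far: 2)
  step 4: ref 4 -> HIT, frames=[4,3,-,-] (faults so far: 2)
  step 5: ref 1 -> FAULT, frames=[4,3,1,-] (faults so far: 3)
  step 6: ref 2 -> FAULT, frames=[4,3,1,2] (faults so far: 4)
  step 7: ref 1 -> HIT, frames=[4,3,1,2] (faults so far: 4)
  step 8: ref 1 -> HIT, frames=[4,3,1,2] (faults so far: 4)
  step 9: ref 5 -> FAULT, evict 3, frames=[4,5,1,2] (faults so far: 5)
  step 10: ref 1 -> HIT, frames=[4,5,1,2] (faults so far: 5)
  step 11: ref 3 -> FAULT, evict 4, frames=[3,5,1,2] (faults so far: 6)
  step 12: ref 3 -> HIT, frames=[3,5,1,2] (faults so far: 6)
  step 13: ref 2 -> HIT, frames=[3,5,1,2] (faults so far: 6)
  step 14: ref 3 -> HIT, frames=[3,5,1,2] (faults so far: 6)
  step 15: ref 4 -> FAULT, evict 5, frames=[3,4,1,2] (faults so far: 7)
  LRU total faults: 7
--- Optimal ---
  step 0: ref 4 -> FAULT, frames=[4,-,-,-] (faults so far: 1)
  step 1: ref 4 -> HIT, frames=[4,-,-,-] (faults so far: 1)
  step 2: ref 3 -> FAULT, frames=[4,3,-,-] (faults so far: 2)
  step 3: ref 3 -> HIT, frames=[4,3,-,-] (faults so far: 2)
  step 4: ref 4 -> HIT, frames=[4,3,-,-] (faults so far: 2)
  step 5: ref 1 -> FAULT, frames=[4,3,1,-] (faults so far: 3)
  step 6: ref 2 -> FAULT, frames=[4,3,1,2] (faults so far: 4)
  step 7: ref 1 -> HIT, frames=[4,3,1,2] (faults so far: 4)
  step 8: ref 1 -> HIT, frames=[4,3,1,2] (faults so far: 4)
  step 9: ref 5 -> FAULT, evict 4, frames=[5,3,1,2] (faults so far: 5)
  step 10: ref 1 -> HIT, frames=[5,3,1,2] (faults so far: 5)
  step 11: ref 3 -> HIT, frames=[5,3,1,2] (faults so far: 5)
  step 12: ref 3 -> HIT, frames=[5,3,1,2] (faults so far: 5)
  step 13: ref 2 -> HIT, frames=[5,3,1,2] (faults so far: 5)
  step 14: ref 3 -> HIT, frames=[5,3,1,2] (faults so far: 5)
  step 15: ref 4 -> FAULT, evict 1, frames=[5,3,4,2] (faults so far: 6)
  Optimal total faults: 6

Answer: 6 7 6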